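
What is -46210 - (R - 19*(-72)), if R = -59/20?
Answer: -951501/20 ≈ -47575.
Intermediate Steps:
R = -59/20 (R = -59*1/20 = -59/20 ≈ -2.9500)
-46210 - (R - 19*(-72)) = -46210 - (-59/20 - 19*(-72)) = -46210 - (-59/20 + 1368) = -46210 - 1*27301/20 = -46210 - 27301/20 = -951501/20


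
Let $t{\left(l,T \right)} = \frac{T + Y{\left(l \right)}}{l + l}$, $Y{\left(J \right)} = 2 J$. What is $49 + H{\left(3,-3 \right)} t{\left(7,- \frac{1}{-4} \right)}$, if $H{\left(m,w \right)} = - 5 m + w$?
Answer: $\frac{859}{28} \approx 30.679$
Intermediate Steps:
$H{\left(m,w \right)} = w - 5 m$
$t{\left(l,T \right)} = \frac{T + 2 l}{2 l}$ ($t{\left(l,T \right)} = \frac{T + 2 l}{l + l} = \frac{T + 2 l}{2 l}$)
$49 + H{\left(3,-3 \right)} t{\left(7,- \frac{1}{-4} \right)} = 49 + \left(-3 - 15\right) \frac{7 + \frac{\left(-1\right) \frac{1}{-4}}{2}}{7} = 49 + \left(-3 - 15\right) \frac{7 + \frac{\left(-1\right) \left(- \frac{1}{4}\right)}{2}}{7} = 49 - 18 \frac{7 + \frac{1}{2} \cdot \frac{1}{4}}{7} = 49 - 18 \frac{7 + \frac{1}{8}}{7} = 49 - 18 \cdot \frac{1}{7} \cdot \frac{57}{8} = 49 - \frac{513}{28} = \frac{859}{28}$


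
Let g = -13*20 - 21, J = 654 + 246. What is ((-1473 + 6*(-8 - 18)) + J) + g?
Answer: -1010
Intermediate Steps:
J = 900
g = -281 (g = -260 - 21 = -281)
((-1473 + 6*(-8 - 18)) + J) + g = ((-1473 + 6*(-8 - 18)) + 900) - 281 = ((-1473 + 6*(-26)) + 900) - 281 = ((-1473 - 156) + 900) - 281 = (-1629 + 900) - 281 = -729 - 281 = -1010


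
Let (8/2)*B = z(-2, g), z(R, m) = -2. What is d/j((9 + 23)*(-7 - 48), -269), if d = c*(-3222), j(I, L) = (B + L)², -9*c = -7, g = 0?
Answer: -1432/41503 ≈ -0.034504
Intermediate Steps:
B = -½ (B = (¼)*(-2) = -½ ≈ -0.50000)
c = 7/9 (c = -⅑*(-7) = 7/9 ≈ 0.77778)
j(I, L) = (-½ + L)²
d = -2506 (d = (7/9)*(-3222) = -2506)
d/j((9 + 23)*(-7 - 48), -269) = -2506*4/(-1 + 2*(-269))² = -2506*4/(-1 - 538)² = -2506/((¼)*(-539)²) = -2506/((¼)*290521) = -2506/290521/4 = -2506*4/290521 = -1432/41503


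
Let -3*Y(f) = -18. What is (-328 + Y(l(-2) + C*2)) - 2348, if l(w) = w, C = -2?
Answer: -2670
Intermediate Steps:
Y(f) = 6 (Y(f) = -⅓*(-18) = 6)
(-328 + Y(l(-2) + C*2)) - 2348 = (-328 + 6) - 2348 = -322 - 2348 = -2670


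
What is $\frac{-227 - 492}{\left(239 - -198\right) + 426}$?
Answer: $- \frac{719}{863} \approx -0.83314$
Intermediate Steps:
$\frac{-227 - 492}{\left(239 - -198\right) + 426} = - \frac{719}{\left(239 + 198\right) + 426} = - \frac{719}{437 + 426} = - \frac{719}{863}$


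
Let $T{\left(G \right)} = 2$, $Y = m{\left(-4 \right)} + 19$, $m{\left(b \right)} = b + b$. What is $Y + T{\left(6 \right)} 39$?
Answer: $89$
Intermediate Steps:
$m{\left(b \right)} = 2 b$
$Y = 11$ ($Y = 2 \left(-4\right) + 19 = -8 + 19 = 11$)
$Y + T{\left(6 \right)} 39 = 11 + 2 \cdot 39 = 11 + 78 = 89$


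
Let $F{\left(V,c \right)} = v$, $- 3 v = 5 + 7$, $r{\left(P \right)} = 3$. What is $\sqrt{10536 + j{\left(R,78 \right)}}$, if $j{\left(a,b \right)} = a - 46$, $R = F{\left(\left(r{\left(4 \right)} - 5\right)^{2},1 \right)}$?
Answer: $7 \sqrt{214} \approx 102.4$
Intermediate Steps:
$v = -4$ ($v = - \frac{5 + 7}{3} = \left(- \frac{1}{3}\right) 12 = -4$)
$F{\left(V,c \right)} = -4$
$R = -4$
$j{\left(a,b \right)} = -46 + a$ ($j{\left(a,b \right)} = a - 46 = -46 + a$)
$\sqrt{10536 + j{\left(R,78 \right)}} = \sqrt{10536 - 50} = \sqrt{10486} = 7 \sqrt{214}$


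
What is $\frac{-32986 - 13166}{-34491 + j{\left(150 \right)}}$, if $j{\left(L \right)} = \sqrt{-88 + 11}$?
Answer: $\frac{795914316}{594814579} + \frac{23076 i \sqrt{77}}{594814579} \approx 1.3381 + 0.00034043 i$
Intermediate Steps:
$j{\left(L \right)} = i \sqrt{77}$ ($j{\left(L \right)} = \sqrt{-77} = i \sqrt{77}$)
$\frac{-32986 - 13166}{-34491 + j{\left(150 \right)}} = \frac{-32986 - 13166}{-34491 + i \sqrt{77}} = - \frac{46152}{-34491 + i \sqrt{77}}$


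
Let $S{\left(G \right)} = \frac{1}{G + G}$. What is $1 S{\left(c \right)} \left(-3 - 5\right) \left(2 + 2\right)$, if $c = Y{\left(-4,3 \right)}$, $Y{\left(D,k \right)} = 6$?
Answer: $- \frac{8}{3} \approx -2.6667$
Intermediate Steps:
$c = 6$
$S{\left(G \right)} = \frac{1}{2 G}$
$1 S{\left(c \right)} \left(-3 - 5\right) \left(2 + 2\right) = 1 \frac{1}{2 \cdot 6} \left(-3 - 5\right) \left(2 + 2\right) = 1 \cdot \frac{1}{2} \cdot \frac{1}{6} \left(\left(-8\right) 4\right) = 1 \cdot \frac{1}{12} \left(-32\right) = \frac{1}{12} \left(-32\right) = - \frac{8}{3}$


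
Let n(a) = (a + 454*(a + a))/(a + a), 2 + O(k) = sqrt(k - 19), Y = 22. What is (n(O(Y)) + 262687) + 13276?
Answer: 552835/2 ≈ 2.7642e+5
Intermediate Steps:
O(k) = -2 + sqrt(-19 + k) (O(k) = -2 + sqrt(k - 19) = -2 + sqrt(-19 + k))
n(a) = 909/2 (n(a) = (a + 454*(2*a))/((2*a)) = (a + 908*a)*(1/(2*a)) = (909*a)*(1/(2*a)) = 909/2)
(n(O(Y)) + 262687) + 13276 = (909/2 + 262687) + 13276 = 526283/2 + 13276 = 552835/2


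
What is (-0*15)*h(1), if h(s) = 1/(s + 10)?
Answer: 0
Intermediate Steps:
h(s) = 1/(10 + s)
(-0*15)*h(1) = (-0*15)/(10 + 1) = -23*0/11 = 0*(1/11) = 0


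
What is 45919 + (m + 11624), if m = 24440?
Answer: 81983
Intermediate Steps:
45919 + (m + 11624) = 45919 + (24440 + 11624) = 45919 + 36064 = 81983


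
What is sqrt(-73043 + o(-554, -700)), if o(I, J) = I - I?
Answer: I*sqrt(73043) ≈ 270.26*I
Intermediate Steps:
o(I, J) = 0
sqrt(-73043 + o(-554, -700)) = sqrt(-73043 + 0) = sqrt(-73043) = I*sqrt(73043)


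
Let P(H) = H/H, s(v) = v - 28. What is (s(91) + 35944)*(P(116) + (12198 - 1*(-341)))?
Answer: 451527780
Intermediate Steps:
s(v) = -28 + v
P(H) = 1
(s(91) + 35944)*(P(116) + (12198 - 1*(-341))) = ((-28 + 91) + 35944)*(1 + (12198 - 1*(-341))) = (63 + 35944)*(1 + (12198 + 341)) = 36007*(1 + 12539) = 36007*12540 = 451527780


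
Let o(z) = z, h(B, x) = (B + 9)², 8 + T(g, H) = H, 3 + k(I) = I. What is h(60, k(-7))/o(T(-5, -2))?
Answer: -4761/10 ≈ -476.10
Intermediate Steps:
k(I) = -3 + I
T(g, H) = -8 + H
h(B, x) = (9 + B)²
h(60, k(-7))/o(T(-5, -2)) = (9 + 60)²/(-8 - 2) = 69²/(-10) = 4761*(-⅒) = -4761/10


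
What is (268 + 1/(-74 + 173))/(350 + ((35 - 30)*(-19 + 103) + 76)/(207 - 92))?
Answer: 3051295/4033854 ≈ 0.75642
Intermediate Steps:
(268 + 1/(-74 + 173))/(350 + ((35 - 30)*(-19 + 103) + 76)/(207 - 92)) = (268 + 1/99)/(350 + (5*84 + 76)/115) = (268 + 1/99)/(350 + (420 + 76)*(1/115)) = 26533/(99*(350 + 496*(1/115))) = 26533/(99*(350 + 496/115)) = 26533/(99*(40746/115)) = (26533/99)*(115/40746) = 3051295/4033854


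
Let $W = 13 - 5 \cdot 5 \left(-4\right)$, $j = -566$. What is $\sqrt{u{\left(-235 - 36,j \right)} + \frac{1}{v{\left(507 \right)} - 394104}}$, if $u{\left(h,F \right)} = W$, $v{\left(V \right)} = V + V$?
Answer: $\frac{\sqrt{17460731142210}}{393090} \approx 10.63$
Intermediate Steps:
$v{\left(V \right)} = 2 V$
$W = 113$ ($W = 13 - -100 = 13 + 100 = 113$)
$u{\left(h,F \right)} = 113$
$\sqrt{u{\left(-235 - 36,j \right)} + \frac{1}{v{\left(507 \right)} - 394104}} = \sqrt{113 + \frac{1}{2 \cdot 507 - 394104}} = \sqrt{113 + \frac{1}{1014 - 394104}} = \sqrt{113 + \frac{1}{-393090}} = \sqrt{113 - \frac{1}{393090}} = \sqrt{\frac{44419169}{393090}} = \frac{\sqrt{17460731142210}}{393090}$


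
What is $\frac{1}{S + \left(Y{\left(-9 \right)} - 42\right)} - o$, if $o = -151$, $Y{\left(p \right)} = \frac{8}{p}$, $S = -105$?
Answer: $\frac{200972}{1331} \approx 150.99$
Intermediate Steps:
$\frac{1}{S + \left(Y{\left(-9 \right)} - 42\right)} - o = \frac{1}{-105 - \left(42 - \frac{8}{-9}\right)} - -151 = \frac{1}{-105 + \left(8 \left(- \frac{1}{9}\right) - 42\right)} + 151 = \frac{1}{-105 - \frac{386}{9}} + 151 = \frac{1}{- \frac{1331}{9}} + 151 = - \frac{9}{1331} + 151 = \frac{200972}{1331}$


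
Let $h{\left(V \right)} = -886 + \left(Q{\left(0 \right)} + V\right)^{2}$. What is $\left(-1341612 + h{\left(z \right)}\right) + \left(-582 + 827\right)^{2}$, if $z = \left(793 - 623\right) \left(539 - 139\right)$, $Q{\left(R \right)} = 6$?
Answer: $4623533563$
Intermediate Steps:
$z = 68000$ ($z = 170 \cdot 400 = 68000$)
$h{\left(V \right)} = -886 + \left(6 + V\right)^{2}$
$\left(-1341612 + h{\left(z \right)}\right) + \left(-582 + 827\right)^{2} = \left(-1341612 - \left(886 - \left(6 + 68000\right)^{2}\right)\right) + \left(-582 + 827\right)^{2} = \left(-1341612 - \left(886 - 68006^{2}\right)\right) + 245^{2} = \left(-1341612 + \left(-886 + 4624816036\right)\right) + 60025 = \left(-1341612 + 4624815150\right) + 60025 = 4623473538 + 60025 = 4623533563$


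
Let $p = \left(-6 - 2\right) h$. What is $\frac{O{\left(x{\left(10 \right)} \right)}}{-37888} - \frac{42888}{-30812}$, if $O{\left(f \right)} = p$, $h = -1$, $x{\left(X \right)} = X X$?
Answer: $\frac{50771689}{36481408} \approx 1.3917$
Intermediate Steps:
$x{\left(X \right)} = X^{2}$
$p = 8$ ($p = \left(-6 - 2\right) \left(-1\right) = \left(-8\right) \left(-1\right) = 8$)
$O{\left(f \right)} = 8$
$\frac{O{\left(x{\left(10 \right)} \right)}}{-37888} - \frac{42888}{-30812} = \frac{8}{-37888} - \frac{42888}{-30812} = 8 \left(- \frac{1}{37888}\right) - - \frac{10722}{7703} = - \frac{1}{4736} + \frac{10722}{7703} = \frac{50771689}{36481408}$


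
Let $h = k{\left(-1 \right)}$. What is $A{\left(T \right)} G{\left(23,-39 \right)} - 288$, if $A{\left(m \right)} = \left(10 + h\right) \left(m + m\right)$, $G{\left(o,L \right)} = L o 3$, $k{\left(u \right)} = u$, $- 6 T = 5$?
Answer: $40077$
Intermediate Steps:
$T = - \frac{5}{6}$ ($T = \left(- \frac{1}{6}\right) 5 = - \frac{5}{6} \approx -0.83333$)
$h = -1$
$G{\left(o,L \right)} = 3 L o$
$A{\left(m \right)} = 18 m$ ($A{\left(m \right)} = \left(10 - 1\right) \left(m + m\right) = 9 \cdot 2 m = 18 m$)
$A{\left(T \right)} G{\left(23,-39 \right)} - 288 = 18 \left(- \frac{5}{6}\right) 3 \left(-39\right) 23 - 288 = \left(-15\right) \left(-2691\right) - 288 = 40365 - 288 = 40077$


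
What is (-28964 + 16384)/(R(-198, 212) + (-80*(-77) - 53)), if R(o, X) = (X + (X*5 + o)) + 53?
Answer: -6290/3617 ≈ -1.7390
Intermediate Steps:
R(o, X) = 53 + o + 6*X (R(o, X) = (X + (5*X + o)) + 53 = (X + (o + 5*X)) + 53 = (o + 6*X) + 53 = 53 + o + 6*X)
(-28964 + 16384)/(R(-198, 212) + (-80*(-77) - 53)) = (-28964 + 16384)/((53 - 198 + 6*212) + (-80*(-77) - 53)) = -12580/((53 - 198 + 1272) + (6160 - 53)) = -12580/(1127 + 6107) = -12580/7234 = -12580*1/7234 = -6290/3617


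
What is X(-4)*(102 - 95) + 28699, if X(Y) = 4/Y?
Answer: 28692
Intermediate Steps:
X(-4)*(102 - 95) + 28699 = (4/(-4))*(102 - 95) + 28699 = (4*(-¼))*7 + 28699 = -1*7 + 28699 = -7 + 28699 = 28692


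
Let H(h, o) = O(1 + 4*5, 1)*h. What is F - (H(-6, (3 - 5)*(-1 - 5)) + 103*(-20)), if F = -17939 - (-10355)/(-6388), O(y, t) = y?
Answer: -100640519/6388 ≈ -15755.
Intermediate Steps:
H(h, o) = 21*h (H(h, o) = (1 + 4*5)*h = (1 + 20)*h = 21*h)
F = -114604687/6388 (F = -17939 - (-10355)*(-1)/6388 = -17939 - 1*10355/6388 = -17939 - 10355/6388 = -114604687/6388 ≈ -17941.)
F - (H(-6, (3 - 5)*(-1 - 5)) + 103*(-20)) = -114604687/6388 - (21*(-6) + 103*(-20)) = -114604687/6388 - (-126 - 2060) = -114604687/6388 - 1*(-2186) = -114604687/6388 + 2186 = -100640519/6388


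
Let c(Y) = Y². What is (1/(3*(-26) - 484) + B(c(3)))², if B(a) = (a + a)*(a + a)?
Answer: 33155675569/315844 ≈ 1.0497e+5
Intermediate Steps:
B(a) = 4*a² (B(a) = (2*a)*(2*a) = 4*a²)
(1/(3*(-26) - 484) + B(c(3)))² = (1/(3*(-26) - 484) + 4*(3²)²)² = (1/(-78 - 484) + 4*9²)² = (1/(-562) + 4*81)² = (-1/562 + 324)² = (182087/562)² = 33155675569/315844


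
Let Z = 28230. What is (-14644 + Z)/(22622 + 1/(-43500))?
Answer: 590991000/984056999 ≈ 0.60057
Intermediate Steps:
(-14644 + Z)/(22622 + 1/(-43500)) = (-14644 + 28230)/(22622 + 1/(-43500)) = 13586/(22622 - 1/43500) = 13586/(984056999/43500) = 13586*(43500/984056999) = 590991000/984056999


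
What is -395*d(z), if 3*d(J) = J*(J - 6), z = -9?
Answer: -17775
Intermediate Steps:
d(J) = J*(-6 + J)/3 (d(J) = (J*(J - 6))/3 = (J*(-6 + J))/3 = J*(-6 + J)/3)
-395*d(z) = -395*(-9)*(-6 - 9)/3 = -395*(-9)*(-15)/3 = -395*45 = -17775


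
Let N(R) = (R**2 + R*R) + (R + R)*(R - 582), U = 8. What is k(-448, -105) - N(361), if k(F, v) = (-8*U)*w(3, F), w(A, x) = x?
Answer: -72408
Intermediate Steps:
N(R) = 2*R**2 + 2*R*(-582 + R) (N(R) = (R**2 + R**2) + (2*R)*(-582 + R) = 2*R**2 + 2*R*(-582 + R))
k(F, v) = -64*F (k(F, v) = (-8*8)*F = -64*F)
k(-448, -105) - N(361) = -64*(-448) - 4*361*(-291 + 361) = 28672 - 4*361*70 = 28672 - 1*101080 = 28672 - 101080 = -72408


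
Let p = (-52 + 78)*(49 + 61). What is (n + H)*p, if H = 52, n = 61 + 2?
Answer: 328900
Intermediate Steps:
n = 63
p = 2860 (p = 26*110 = 2860)
(n + H)*p = (63 + 52)*2860 = 115*2860 = 328900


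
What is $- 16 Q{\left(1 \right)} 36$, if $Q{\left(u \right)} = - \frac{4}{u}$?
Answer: $2304$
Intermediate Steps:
$- 16 Q{\left(1 \right)} 36 = - 16 \left(- \frac{4}{1}\right) 36 = - 16 \left(\left(-4\right) 1\right) 36 = \left(-16\right) \left(-4\right) 36 = 64 \cdot 36 = 2304$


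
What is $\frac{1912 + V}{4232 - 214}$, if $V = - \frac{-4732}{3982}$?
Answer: $\frac{1904579}{3999919} \approx 0.47615$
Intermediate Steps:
$V = \frac{2366}{1991}$ ($V = - \frac{-4732}{3982} = \left(-1\right) \left(- \frac{2366}{1991}\right) = \frac{2366}{1991} \approx 1.1883$)
$\frac{1912 + V}{4232 - 214} = \frac{1912 + \frac{2366}{1991}}{4232 - 214} = \frac{3809158}{1991 \cdot 4018} = \frac{3809158}{1991} \cdot \frac{1}{4018} = \frac{1904579}{3999919}$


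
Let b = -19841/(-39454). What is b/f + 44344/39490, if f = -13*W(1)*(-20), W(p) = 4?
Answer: 182031362413/162035999840 ≈ 1.1234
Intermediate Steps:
b = 19841/39454 (b = -19841*(-1/39454) = 19841/39454 ≈ 0.50289)
f = 1040 (f = -13*4*(-20) = -52*(-20) = 1040)
b/f + 44344/39490 = (19841/39454)/1040 + 44344/39490 = (19841/39454)*(1/1040) + 44344*(1/39490) = 19841/41032160 + 22172/19745 = 182031362413/162035999840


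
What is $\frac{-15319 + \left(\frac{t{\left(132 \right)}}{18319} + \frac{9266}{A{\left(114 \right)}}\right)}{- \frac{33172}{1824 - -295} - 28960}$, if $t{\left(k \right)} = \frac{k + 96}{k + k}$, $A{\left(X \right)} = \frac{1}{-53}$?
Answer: $\frac{432477657785953}{24745068225416} \approx 17.477$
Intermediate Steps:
$A{\left(X \right)} = - \frac{1}{53}$
$t{\left(k \right)} = \frac{96 + k}{2 k}$
$\frac{-15319 + \left(\frac{t{\left(132 \right)}}{18319} + \frac{9266}{A{\left(114 \right)}}\right)}{- \frac{33172}{1824 - -295} - 28960} = \frac{-15319 + \left(\frac{\frac{1}{2} \cdot \frac{1}{132} \left(96 + 132\right)}{18319} + \frac{9266}{- \frac{1}{53}}\right)}{- \frac{33172}{1824 - -295} - 28960} = \frac{-15319 + \left(\frac{1}{2} \cdot \frac{1}{132} \cdot 228 \cdot \frac{1}{18319} + 9266 \left(-53\right)\right)}{- \frac{33172}{1824 + 295} - 28960} = \frac{-15319 + \left(\frac{19}{22} \cdot \frac{1}{18319} - 491098\right)}{- \frac{33172}{2119} - 28960} = \frac{-15319 + \left(\frac{19}{403018} - 491098\right)}{\left(-33172\right) \frac{1}{2119} - 28960} = \frac{-15319 - \frac{197921333745}{403018}}{- \frac{33172}{2119} - 28960} = - \frac{204095166487}{403018 \left(- \frac{61399412}{2119}\right)} = \left(- \frac{204095166487}{403018}\right) \left(- \frac{2119}{61399412}\right) = \frac{432477657785953}{24745068225416}$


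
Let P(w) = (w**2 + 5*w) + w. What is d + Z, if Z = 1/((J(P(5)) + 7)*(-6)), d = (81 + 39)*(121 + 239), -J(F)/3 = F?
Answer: 40953601/948 ≈ 43200.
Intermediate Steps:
P(w) = w**2 + 6*w
J(F) = -3*F
d = 43200 (d = 120*360 = 43200)
Z = 1/948 (Z = 1/((-15*(6 + 5) + 7)*(-6)) = 1/((-15*11 + 7)*(-6)) = 1/((-3*55 + 7)*(-6)) = 1/((-165 + 7)*(-6)) = 1/(-158*(-6)) = 1/948 ≈ 0.0010549)
d + Z = 43200 + 1/948 = 40953601/948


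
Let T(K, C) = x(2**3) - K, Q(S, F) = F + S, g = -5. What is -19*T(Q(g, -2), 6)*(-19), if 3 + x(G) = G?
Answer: 4332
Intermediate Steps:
x(G) = -3 + G
T(K, C) = 5 - K (T(K, C) = (-3 + 2**3) - K = (-3 + 8) - K = 5 - K)
-19*T(Q(g, -2), 6)*(-19) = -19*(5 - (-2 - 5))*(-19) = -19*(5 - 1*(-7))*(-19) = -19*(5 + 7)*(-19) = -19*12*(-19) = -228*(-19) = 4332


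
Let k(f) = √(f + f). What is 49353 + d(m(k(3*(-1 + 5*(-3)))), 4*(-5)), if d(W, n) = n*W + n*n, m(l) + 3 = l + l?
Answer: 49813 - 160*I*√6 ≈ 49813.0 - 391.92*I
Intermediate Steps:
k(f) = √2*√f (k(f) = √(2*f) = √2*√f)
m(l) = -3 + 2*l (m(l) = -3 + (l + l) = -3 + 2*l)
d(W, n) = n² + W*n (d(W, n) = W*n + n² = n² + W*n)
49353 + d(m(k(3*(-1 + 5*(-3)))), 4*(-5)) = 49353 + (4*(-5))*((-3 + 2*(√2*√(3*(-1 + 5*(-3))))) + 4*(-5)) = 49353 - 20*((-3 + 2*(√2*√(3*(-1 - 15)))) - 20) = 49353 - 20*((-3 + 2*(√2*√(3*(-16)))) - 20) = 49353 - 20*((-3 + 2*(√2*√(-48))) - 20) = 49353 - 20*((-3 + 2*(√2*(4*I*√3))) - 20) = 49353 - 20*((-3 + 2*(4*I*√6)) - 20) = 49353 - 20*((-3 + 8*I*√6) - 20) = 49353 - 20*(-23 + 8*I*√6) = 49353 + (460 - 160*I*√6) = 49813 - 160*I*√6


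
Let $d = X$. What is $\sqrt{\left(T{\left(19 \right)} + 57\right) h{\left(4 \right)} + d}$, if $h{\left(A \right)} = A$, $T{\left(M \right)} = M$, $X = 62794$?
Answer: $\sqrt{63098} \approx 251.19$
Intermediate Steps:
$d = 62794$
$\sqrt{\left(T{\left(19 \right)} + 57\right) h{\left(4 \right)} + d} = \sqrt{\left(19 + 57\right) 4 + 62794} = \sqrt{76 \cdot 4 + 62794} = \sqrt{304 + 62794} = \sqrt{63098}$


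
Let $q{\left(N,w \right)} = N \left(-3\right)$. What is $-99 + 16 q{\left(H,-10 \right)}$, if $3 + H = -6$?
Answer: $333$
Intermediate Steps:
$H = -9$ ($H = -3 - 6 = -9$)
$q{\left(N,w \right)} = - 3 N$
$-99 + 16 q{\left(H,-10 \right)} = -99 + 16 \left(\left(-3\right) \left(-9\right)\right) = -99 + 16 \cdot 27 = -99 + 432 = 333$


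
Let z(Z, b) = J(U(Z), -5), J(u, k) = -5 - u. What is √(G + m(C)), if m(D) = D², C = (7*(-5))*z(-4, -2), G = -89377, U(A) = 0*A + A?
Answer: 2*I*√22038 ≈ 296.9*I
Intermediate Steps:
U(A) = A (U(A) = 0 + A = A)
z(Z, b) = -5 - Z
C = 35 (C = (7*(-5))*(-5 - 1*(-4)) = -35*(-5 + 4) = -35*(-1) = 35)
√(G + m(C)) = √(-89377 + 35²) = √(-89377 + 1225) = √(-88152) = 2*I*√22038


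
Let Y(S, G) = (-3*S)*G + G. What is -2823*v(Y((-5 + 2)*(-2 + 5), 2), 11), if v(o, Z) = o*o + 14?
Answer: -8892450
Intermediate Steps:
Y(S, G) = G - 3*G*S (Y(S, G) = -3*G*S + G = G - 3*G*S)
v(o, Z) = 14 + o**2 (v(o, Z) = o**2 + 14 = 14 + o**2)
-2823*v(Y((-5 + 2)*(-2 + 5), 2), 11) = -2823*(14 + (2*(1 - 3*(-5 + 2)*(-2 + 5)))**2) = -2823*(14 + (2*(1 - (-9)*3))**2) = -2823*(14 + (2*(1 - 3*(-9)))**2) = -2823*(14 + (2*(1 + 27))**2) = -2823*(14 + (2*28)**2) = -2823*(14 + 56**2) = -2823*(14 + 3136) = -2823*3150 = -8892450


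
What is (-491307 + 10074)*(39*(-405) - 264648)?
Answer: 134958426219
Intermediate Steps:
(-491307 + 10074)*(39*(-405) - 264648) = -481233*(-15795 - 264648) = -481233*(-280443) = 134958426219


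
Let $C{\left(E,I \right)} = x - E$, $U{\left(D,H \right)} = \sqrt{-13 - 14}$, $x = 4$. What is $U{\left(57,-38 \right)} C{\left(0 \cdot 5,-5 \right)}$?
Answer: $12 i \sqrt{3} \approx 20.785 i$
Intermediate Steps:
$U{\left(D,H \right)} = 3 i \sqrt{3}$ ($U{\left(D,H \right)} = \sqrt{-27} = 3 i \sqrt{3}$)
$C{\left(E,I \right)} = 4 - E$
$U{\left(57,-38 \right)} C{\left(0 \cdot 5,-5 \right)} = 3 i \sqrt{3} \left(4 - 0 \cdot 5\right) = 3 i \sqrt{3} \left(4 - 0\right) = 3 i \sqrt{3} \left(4 + 0\right) = 3 i \sqrt{3} \cdot 4 = 12 i \sqrt{3}$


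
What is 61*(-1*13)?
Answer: -793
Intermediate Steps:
61*(-1*13) = 61*(-13) = -793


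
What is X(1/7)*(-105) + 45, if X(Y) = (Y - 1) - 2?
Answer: 345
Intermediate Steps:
X(Y) = -3 + Y (X(Y) = (-1 + Y) - 2 = -3 + Y)
X(1/7)*(-105) + 45 = (-3 + 1/7)*(-105) + 45 = (-3 + ⅐)*(-105) + 45 = -20/7*(-105) + 45 = 300 + 45 = 345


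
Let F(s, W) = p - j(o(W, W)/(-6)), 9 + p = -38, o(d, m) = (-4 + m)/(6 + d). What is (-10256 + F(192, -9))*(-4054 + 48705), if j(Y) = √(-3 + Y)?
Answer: -460039253 - 44651*I*√134/6 ≈ -4.6004e+8 - 86146.0*I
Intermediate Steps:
o(d, m) = (-4 + m)/(6 + d)
p = -47 (p = -9 - 38 = -47)
F(s, W) = -47 - √(-3 - (-4 + W)/(6*(6 + W))) (F(s, W) = -47 - √(-3 + ((-4 + W)/(6 + W))/(-6)) = -47 - √(-3 + ((-4 + W)/(6 + W))*(-⅙)) = -47 - √(-3 - (-4 + W)/(6*(6 + W))))
(-10256 + F(192, -9))*(-4054 + 48705) = (-10256 + (-47 - √6*√(-(104 + 19*(-9))/(6 - 9))/6))*(-4054 + 48705) = (-10256 + (-47 - √6*√(-1*(104 - 171)/(-3))/6))*44651 = (-10256 + (-47 - √6*√(-1*(-⅓)*(-67))/6))*44651 = (-10256 + (-47 - √6*√(-67/3)/6))*44651 = (-10256 + (-47 - √6*I*√201/3/6))*44651 = (-10256 + (-47 - I*√134/6))*44651 = (-10303 - I*√134/6)*44651 = -460039253 - 44651*I*√134/6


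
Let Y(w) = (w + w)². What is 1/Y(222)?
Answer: 1/197136 ≈ 5.0726e-6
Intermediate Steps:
Y(w) = 4*w² (Y(w) = (2*w)² = 4*w²)
1/Y(222) = 1/(4*222²) = 1/(4*49284) = 1/197136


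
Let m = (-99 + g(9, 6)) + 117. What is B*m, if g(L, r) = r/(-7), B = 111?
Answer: 13320/7 ≈ 1902.9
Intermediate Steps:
g(L, r) = -r/7 (g(L, r) = r*(-1/7) = -r/7)
m = 120/7 (m = (-99 - 1/7*6) + 117 = (-99 - 6/7) + 117 = -699/7 + 117 = 120/7 ≈ 17.143)
B*m = 111*(120/7) = 13320/7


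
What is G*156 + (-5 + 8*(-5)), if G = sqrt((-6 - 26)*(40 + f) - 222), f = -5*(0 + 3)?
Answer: -45 + 156*I*sqrt(1022) ≈ -45.0 + 4987.1*I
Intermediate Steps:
f = -15 (f = -5*3 = -15)
G = I*sqrt(1022) (G = sqrt((-6 - 26)*(40 - 15) - 222) = sqrt(-32*25 - 222) = sqrt(-800 - 222) = sqrt(-1022) = I*sqrt(1022) ≈ 31.969*I)
G*156 + (-5 + 8*(-5)) = (I*sqrt(1022))*156 + (-5 + 8*(-5)) = 156*I*sqrt(1022) + (-5 - 40) = 156*I*sqrt(1022) - 45 = -45 + 156*I*sqrt(1022)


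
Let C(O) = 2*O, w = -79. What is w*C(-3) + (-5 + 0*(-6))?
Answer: 469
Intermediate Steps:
w*C(-3) + (-5 + 0*(-6)) = -158*(-3) + (-5 + 0*(-6)) = -79*(-6) + (-5 + 0) = 474 - 5 = 469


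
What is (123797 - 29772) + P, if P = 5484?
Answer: 99509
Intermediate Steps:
(123797 - 29772) + P = (123797 - 29772) + 5484 = 94025 + 5484 = 99509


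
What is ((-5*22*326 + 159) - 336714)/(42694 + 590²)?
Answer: -372415/390794 ≈ -0.95297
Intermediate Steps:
((-5*22*326 + 159) - 336714)/(42694 + 590²) = ((-110*326 + 159) - 336714)/(42694 + 348100) = ((-35860 + 159) - 336714)/390794 = (-35701 - 336714)*(1/390794) = -372415*1/390794 = -372415/390794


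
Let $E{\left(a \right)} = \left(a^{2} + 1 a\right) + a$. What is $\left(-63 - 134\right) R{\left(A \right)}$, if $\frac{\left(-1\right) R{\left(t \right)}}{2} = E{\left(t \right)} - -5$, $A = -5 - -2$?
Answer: $3152$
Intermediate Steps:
$E{\left(a \right)} = a^{2} + 2 a$ ($E{\left(a \right)} = \left(a^{2} + a\right) + a = \left(a + a^{2}\right) + a = a^{2} + 2 a$)
$A = -3$ ($A = -5 + 2 = -3$)
$R{\left(t \right)} = -10 - 2 t \left(2 + t\right)$ ($R{\left(t \right)} = - 2 \left(t \left(2 + t\right) - -5\right) = - 2 \left(t \left(2 + t\right) + 5\right) = - 2 \left(5 + t \left(2 + t\right)\right) = -10 - 2 t \left(2 + t\right)$)
$\left(-63 - 134\right) R{\left(A \right)} = \left(-63 - 134\right) \left(-10 - - 6 \left(2 - 3\right)\right) = - 197 \left(-10 - \left(-6\right) \left(-1\right)\right) = - 197 \left(-10 - 6\right) = \left(-197\right) \left(-16\right) = 3152$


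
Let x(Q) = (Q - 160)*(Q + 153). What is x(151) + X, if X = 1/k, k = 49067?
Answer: -134247311/49067 ≈ -2736.0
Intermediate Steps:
x(Q) = (-160 + Q)*(153 + Q)
X = 1/49067 ≈ 2.0380e-5
x(151) + X = (-24480 + 151² - 7*151) + 1/49067 = (-24480 + 22801 - 1057) + 1/49067 = -2736 + 1/49067 = -134247311/49067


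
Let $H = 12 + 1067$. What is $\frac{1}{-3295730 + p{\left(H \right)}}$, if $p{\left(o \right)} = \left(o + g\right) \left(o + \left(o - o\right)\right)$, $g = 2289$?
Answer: $\frac{1}{338342} \approx 2.9556 \cdot 10^{-6}$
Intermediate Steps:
$H = 1079$
$p{\left(o \right)} = o \left(2289 + o\right)$ ($p{\left(o \right)} = \left(o + 2289\right) \left(o + \left(o - o\right)\right) = \left(2289 + o\right) \left(o + 0\right) = \left(2289 + o\right) o = o \left(2289 + o\right)$)
$\frac{1}{-3295730 + p{\left(H \right)}} = \frac{1}{-3295730 + 1079 \left(2289 + 1079\right)} = \frac{1}{-3295730 + 1079 \cdot 3368} = \frac{1}{-3295730 + 3634072} = \frac{1}{338342}$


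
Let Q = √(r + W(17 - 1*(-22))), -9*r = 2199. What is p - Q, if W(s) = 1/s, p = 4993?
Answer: 4993 - 2*I*√10322/13 ≈ 4993.0 - 15.63*I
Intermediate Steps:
r = -733/3 (r = -⅑*2199 = -733/3 ≈ -244.33)
W(s) = 1/s
Q = 2*I*√10322/13 (Q = √(-733/3 + 1/(17 - 1*(-22))) = √(-733/3 + 1/(17 + 22)) = √(-733/3 + 1/39) = √(-3176/13) = 2*I*√10322/13 ≈ 15.63*I)
p - Q = 4993 - 2*I*√10322/13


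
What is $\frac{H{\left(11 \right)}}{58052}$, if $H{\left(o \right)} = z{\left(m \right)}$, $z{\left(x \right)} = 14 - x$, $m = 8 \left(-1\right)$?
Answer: $\frac{11}{29026} \approx 0.00037897$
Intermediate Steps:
$m = -8$
$H{\left(o \right)} = 22$ ($H{\left(o \right)} = 14 - -8 = 14 + 8 = 22$)
$\frac{H{\left(11 \right)}}{58052} = \frac{22}{58052} = 22 \cdot \frac{1}{58052} = \frac{11}{29026}$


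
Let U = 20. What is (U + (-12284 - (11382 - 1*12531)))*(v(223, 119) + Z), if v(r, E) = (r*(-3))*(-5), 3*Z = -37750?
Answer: 102684075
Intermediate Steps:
Z = -37750/3 (Z = (⅓)*(-37750) = -37750/3 ≈ -12583.)
v(r, E) = 15*r (v(r, E) = -3*r*(-5) = 15*r)
(U + (-12284 - (11382 - 1*12531)))*(v(223, 119) + Z) = (20 + (-12284 - (11382 - 1*12531)))*(15*223 - 37750/3) = (20 + (-12284 - (11382 - 12531)))*(3345 - 37750/3) = (20 + (-12284 - 1*(-1149)))*(-27715/3) = (20 + (-12284 + 1149))*(-27715/3) = (20 - 11135)*(-27715/3) = -11115*(-27715/3) = 102684075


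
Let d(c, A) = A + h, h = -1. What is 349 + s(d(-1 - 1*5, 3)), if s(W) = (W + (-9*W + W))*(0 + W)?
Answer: 321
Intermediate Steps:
d(c, A) = -1 + A (d(c, A) = A - 1 = -1 + A)
s(W) = -7*W**2 (s(W) = (W - 8*W)*W = (-7*W)*W = -7*W**2)
349 + s(d(-1 - 1*5, 3)) = 349 - 7*(-1 + 3)**2 = 349 - 7*2**2 = 349 - 7*4 = 349 - 28 = 321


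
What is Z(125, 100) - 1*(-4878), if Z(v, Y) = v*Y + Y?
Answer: 17478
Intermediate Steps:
Z(v, Y) = Y + Y*v (Z(v, Y) = Y*v + Y = Y + Y*v)
Z(125, 100) - 1*(-4878) = 100*(1 + 125) - 1*(-4878) = 100*126 + 4878 = 12600 + 4878 = 17478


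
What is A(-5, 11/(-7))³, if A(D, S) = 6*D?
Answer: -27000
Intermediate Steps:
A(-5, 11/(-7))³ = (6*(-5))³ = (-30)³ = -27000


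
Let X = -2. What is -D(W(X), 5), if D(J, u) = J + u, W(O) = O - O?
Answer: -5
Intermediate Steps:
W(O) = 0
-D(W(X), 5) = -(0 + 5) = -1*5 = -5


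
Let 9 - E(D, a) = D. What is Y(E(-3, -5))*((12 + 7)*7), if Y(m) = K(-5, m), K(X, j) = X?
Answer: -665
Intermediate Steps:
E(D, a) = 9 - D
Y(m) = -5
Y(E(-3, -5))*((12 + 7)*7) = -5*(12 + 7)*7 = -95*7 = -5*133 = -665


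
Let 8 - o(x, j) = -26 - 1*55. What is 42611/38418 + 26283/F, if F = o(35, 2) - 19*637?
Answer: -124452935/115388463 ≈ -1.0786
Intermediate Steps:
o(x, j) = 89 (o(x, j) = 8 - (-26 - 1*55) = 8 - (-26 - 55) = 8 - 1*(-81) = 8 + 81 = 89)
F = -12014 (F = 89 - 19*637 = 89 - 12103 = -12014)
42611/38418 + 26283/F = 42611/38418 + 26283/(-12014) = 42611*(1/38418) + 26283*(-1/12014) = 42611/38418 - 26283/12014 = -124452935/115388463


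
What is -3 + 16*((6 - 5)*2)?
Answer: 29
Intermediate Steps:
-3 + 16*((6 - 5)*2) = -3 + 16*(1*2) = -3 + 16*2 = -3 + 32 = 29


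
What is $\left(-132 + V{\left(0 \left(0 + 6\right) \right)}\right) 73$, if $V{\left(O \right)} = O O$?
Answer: $-9636$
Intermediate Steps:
$V{\left(O \right)} = O^{2}$
$\left(-132 + V{\left(0 \left(0 + 6\right) \right)}\right) 73 = \left(-132 + \left(0 \left(0 + 6\right)\right)^{2}\right) 73 = \left(-132 + \left(0 \cdot 6\right)^{2}\right) 73 = \left(-132 + 0^{2}\right) 73 = \left(-132 + 0\right) 73 = \left(-132\right) 73 = -9636$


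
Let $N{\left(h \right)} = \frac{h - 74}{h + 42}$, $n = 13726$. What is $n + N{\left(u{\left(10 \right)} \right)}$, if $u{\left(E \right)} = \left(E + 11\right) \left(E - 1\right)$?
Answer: $\frac{3170821}{231} \approx 13727.0$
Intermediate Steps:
$u{\left(E \right)} = \left(-1 + E\right) \left(11 + E\right)$ ($u{\left(E \right)} = \left(11 + E\right) \left(-1 + E\right) = \left(-1 + E\right) \left(11 + E\right)$)
$N{\left(h \right)} = \frac{-74 + h}{42 + h}$
$n + N{\left(u{\left(10 \right)} \right)} = 13726 + \frac{-74 + \left(-11 + 10^{2} + 10 \cdot 10\right)}{42 + \left(-11 + 10^{2} + 10 \cdot 10\right)} = 13726 + \frac{-74 + \left(-11 + 100 + 100\right)}{42 + \left(-11 + 100 + 100\right)} = 13726 + \frac{-74 + 189}{42 + 189} = 13726 + \frac{1}{231} \cdot 115 = 13726 + \frac{115}{231} = \frac{3170821}{231}$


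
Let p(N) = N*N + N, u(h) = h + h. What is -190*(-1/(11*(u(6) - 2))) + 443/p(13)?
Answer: 8331/2002 ≈ 4.1613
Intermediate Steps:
u(h) = 2*h
p(N) = N + N² (p(N) = N² + N = N + N²)
-190*(-1/(11*(u(6) - 2))) + 443/p(13) = -190*(-1/(11*(2*6 - 2))) + 443/((13*(1 + 13))) = -190*(-1/(11*(12 - 2))) + 443/((13*14)) = -190/((-11*10)) + 443/182 = -190/(-110) + 443*(1/182) = -190*(-1/110) + 443/182 = 19/11 + 443/182 = 8331/2002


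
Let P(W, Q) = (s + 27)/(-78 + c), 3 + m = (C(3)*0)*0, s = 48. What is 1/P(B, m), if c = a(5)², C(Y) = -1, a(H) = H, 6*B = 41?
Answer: -53/75 ≈ -0.70667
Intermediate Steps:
B = 41/6 (B = (⅙)*41 = 41/6 ≈ 6.8333)
c = 25 (c = 5² = 25)
m = -3 (m = -3 - 1*0*0 = -3 + 0*0 = -3 + 0 = -3)
P(W, Q) = -75/53 (P(W, Q) = (48 + 27)/(-78 + 25) = 75/(-53) = 75*(-1/53) = -75/53)
1/P(B, m) = 1/(-75/53) = -53/75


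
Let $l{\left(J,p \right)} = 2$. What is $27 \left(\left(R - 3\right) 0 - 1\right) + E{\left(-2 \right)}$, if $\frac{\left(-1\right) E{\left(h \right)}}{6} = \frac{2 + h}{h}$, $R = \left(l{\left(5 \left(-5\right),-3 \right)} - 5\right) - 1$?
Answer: $-27$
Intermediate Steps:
$R = -4$ ($R = \left(2 - 5\right) - 1 = -3 - 1 = -4$)
$E{\left(h \right)} = - \frac{6 \left(2 + h\right)}{h}$ ($E{\left(h \right)} = - 6 \frac{2 + h}{h} = - \frac{6 \left(2 + h\right)}{h}$)
$27 \left(\left(R - 3\right) 0 - 1\right) + E{\left(-2 \right)} = 27 \left(\left(-4 - 3\right) 0 - 1\right) - \left(6 + \frac{12}{-2}\right) = 27 \left(\left(-4 - 3\right) 0 - 1\right) - 0 = 27 \left(\left(-7\right) 0 - 1\right) + \left(-6 + 6\right) = 27 \left(0 - 1\right) + 0 = 27 \left(-1\right) + 0 = -27 + 0 = -27$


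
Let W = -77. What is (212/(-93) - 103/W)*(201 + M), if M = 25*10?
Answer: -276545/651 ≈ -424.80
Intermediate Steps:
M = 250
(212/(-93) - 103/W)*(201 + M) = (212/(-93) - 103/(-77))*(201 + 250) = (212*(-1/93) - 103*(-1/77))*451 = (-212/93 + 103/77)*451 = -6745/7161*451 = -276545/651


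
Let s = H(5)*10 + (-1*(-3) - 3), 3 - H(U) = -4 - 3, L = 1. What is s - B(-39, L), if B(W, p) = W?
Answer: 139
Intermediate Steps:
H(U) = 10 (H(U) = 3 - (-4 - 3) = 3 - 1*(-7) = 3 + 7 = 10)
s = 100 (s = 10*10 + (-1*(-3) - 3) = 100 + (3 - 3) = 100 + 0 = 100)
s - B(-39, L) = 100 - 1*(-39) = 100 + 39 = 139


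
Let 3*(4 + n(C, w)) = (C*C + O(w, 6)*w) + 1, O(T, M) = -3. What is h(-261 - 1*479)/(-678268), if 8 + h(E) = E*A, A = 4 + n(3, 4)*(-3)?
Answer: 3332/169567 ≈ 0.019650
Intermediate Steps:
n(C, w) = -11/3 - w + C²/3 (n(C, w) = -4 + ((C*C - 3*w) + 1)/3 = -4 + ((C² - 3*w) + 1)/3 = -4 + (1 + C² - 3*w)/3 = -4 + (⅓ - w + C²/3) = -11/3 - w + C²/3)
A = 18 (A = 4 + (-11/3 - 1*4 + (⅓)*3²)*(-3) = 4 + (-11/3 - 4 + (⅓)*9)*(-3) = 4 + (-11/3 - 4 + 3)*(-3) = 4 - 14/3*(-3) = 4 + 14 = 18)
h(E) = -8 + 18*E (h(E) = -8 + E*18 = -8 + 18*E)
h(-261 - 1*479)/(-678268) = (-8 + 18*(-261 - 1*479))/(-678268) = (-8 + 18*(-261 - 479))*(-1/678268) = (-8 + 18*(-740))*(-1/678268) = (-8 - 13320)*(-1/678268) = -13328*(-1/678268) = 3332/169567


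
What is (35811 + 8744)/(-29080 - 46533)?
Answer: -44555/75613 ≈ -0.58925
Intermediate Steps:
(35811 + 8744)/(-29080 - 46533) = 44555/(-75613) = 44555*(-1/75613) = -44555/75613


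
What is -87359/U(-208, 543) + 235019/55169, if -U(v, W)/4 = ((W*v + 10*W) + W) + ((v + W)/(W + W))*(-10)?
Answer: 51989133718175/12818390923328 ≈ 4.0558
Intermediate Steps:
U(v, W) = -44*W - 4*W*v + 20*(W + v)/W (U(v, W) = -4*(((W*v + 10*W) + W) + ((v + W)/(W + W))*(-10)) = -4*(((10*W + W*v) + W) + ((W + v)/((2*W)))*(-10)) = -4*((11*W + W*v) + ((W + v)*(1/(2*W)))*(-10)) = -4*((11*W + W*v) + ((W + v)/(2*W))*(-10)) = -4*((11*W + W*v) - 5*(W + v)/W) = -4*(11*W + W*v - 5*(W + v)/W) = -44*W - 4*W*v + 20*(W + v)/W)
-87359/U(-208, 543) + 235019/55169 = -87359/(20 - 44*543 - 4*543*(-208) + 20*(-208)/543) + 235019/55169 = -87359/(20 - 23892 + 451776 + 20*(-208)*(1/543)) + 235019*(1/55169) = -87359/(20 - 23892 + 451776 - 4160/543) + 235019/55169 = -87359/232347712/543 + 235019/55169 = -87359*543/232347712 + 235019/55169 = -47435937/232347712 + 235019/55169 = 51989133718175/12818390923328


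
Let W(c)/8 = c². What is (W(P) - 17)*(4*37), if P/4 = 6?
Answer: 679468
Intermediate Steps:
P = 24 (P = 4*6 = 24)
W(c) = 8*c²
(W(P) - 17)*(4*37) = (8*24² - 17)*(4*37) = (8*576 - 17)*148 = (4608 - 17)*148 = 4591*148 = 679468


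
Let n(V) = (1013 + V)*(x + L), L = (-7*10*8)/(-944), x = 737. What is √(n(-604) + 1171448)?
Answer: √5127943346/59 ≈ 1213.7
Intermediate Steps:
L = 35/59 (L = -70*8*(-1/944) = -560*(-1/944) = 35/59 ≈ 0.59322)
n(V) = 44083734/59 + 43518*V/59 (n(V) = (1013 + V)*(737 + 35/59) = (1013 + V)*(43518/59) = 44083734/59 + 43518*V/59)
√(n(-604) + 1171448) = √((44083734/59 + (43518/59)*(-604)) + 1171448) = √((44083734/59 - 26284872/59) + 1171448) = √(17798862/59 + 1171448) = √(86914294/59) = √5127943346/59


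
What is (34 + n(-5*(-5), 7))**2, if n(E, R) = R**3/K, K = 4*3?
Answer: 564001/144 ≈ 3916.7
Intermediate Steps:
K = 12
n(E, R) = R**3/12
(34 + n(-5*(-5), 7))**2 = (34 + (1/12)*7**3)**2 = (34 + (1/12)*343)**2 = (34 + 343/12)**2 = (751/12)**2 = 564001/144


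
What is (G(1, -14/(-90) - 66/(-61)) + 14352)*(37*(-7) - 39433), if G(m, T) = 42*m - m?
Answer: -571286956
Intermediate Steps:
G(m, T) = 41*m
(G(1, -14/(-90) - 66/(-61)) + 14352)*(37*(-7) - 39433) = (41*1 + 14352)*(37*(-7) - 39433) = (41 + 14352)*(-259 - 39433) = 14393*(-39692) = -571286956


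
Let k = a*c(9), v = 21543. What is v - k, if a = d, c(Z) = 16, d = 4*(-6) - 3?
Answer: 21975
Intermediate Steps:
d = -27 (d = -24 - 3 = -27)
a = -27
k = -432 (k = -27*16 = -432)
v - k = 21543 - 1*(-432) = 21543 + 432 = 21975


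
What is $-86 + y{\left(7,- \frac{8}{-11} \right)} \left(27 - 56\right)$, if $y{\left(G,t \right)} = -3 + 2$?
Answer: $-57$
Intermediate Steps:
$y{\left(G,t \right)} = -1$
$-86 + y{\left(7,- \frac{8}{-11} \right)} \left(27 - 56\right) = -86 - \left(27 - 56\right) = -86 - -29 = -86 + 29 = -57$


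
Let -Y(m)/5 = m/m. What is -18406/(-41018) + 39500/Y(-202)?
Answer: -162011897/20509 ≈ -7899.6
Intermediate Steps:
Y(m) = -5 (Y(m) = -5*m/m = -5*1 = -5)
-18406/(-41018) + 39500/Y(-202) = -18406/(-41018) + 39500/(-5) = -18406*(-1/41018) + 39500*(-1/5) = 9203/20509 - 7900 = -162011897/20509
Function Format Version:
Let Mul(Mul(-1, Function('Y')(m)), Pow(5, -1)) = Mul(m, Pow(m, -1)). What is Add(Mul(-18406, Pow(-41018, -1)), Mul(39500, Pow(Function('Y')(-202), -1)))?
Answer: Rational(-162011897, 20509) ≈ -7899.6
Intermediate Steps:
Function('Y')(m) = -5 (Function('Y')(m) = Mul(-5, Mul(m, Pow(m, -1))) = Mul(-5, 1) = -5)
Add(Mul(-18406, Pow(-41018, -1)), Mul(39500, Pow(Function('Y')(-202), -1))) = Add(Mul(-18406, Pow(-41018, -1)), Mul(39500, Pow(-5, -1))) = Add(Mul(-18406, Rational(-1, 41018)), Mul(39500, Rational(-1, 5))) = Add(Rational(9203, 20509), -7900) = Rational(-162011897, 20509)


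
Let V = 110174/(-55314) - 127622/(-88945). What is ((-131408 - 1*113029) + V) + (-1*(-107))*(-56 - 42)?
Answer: -627099679352956/2459951865 ≈ -2.5492e+5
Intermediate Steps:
V = -1370071561/2459951865 (V = 110174*(-1/55314) - 127622*(-1/88945) = -55087/27657 + 127622/88945 = -1370071561/2459951865 ≈ -0.55695)
((-131408 - 1*113029) + V) + (-1*(-107))*(-56 - 42) = ((-131408 - 1*113029) - 1370071561/2459951865) + (-1*(-107))*(-56 - 42) = ((-131408 - 113029) - 1370071561/2459951865) + 107*(-98) = (-244437 - 1370071561/2459951865) - 10486 = -601304624096566/2459951865 - 10486 = -627099679352956/2459951865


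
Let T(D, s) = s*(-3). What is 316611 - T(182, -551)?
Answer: 314958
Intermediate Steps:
T(D, s) = -3*s
316611 - T(182, -551) = 316611 - (-3)*(-551) = 316611 - 1*1653 = 316611 - 1653 = 314958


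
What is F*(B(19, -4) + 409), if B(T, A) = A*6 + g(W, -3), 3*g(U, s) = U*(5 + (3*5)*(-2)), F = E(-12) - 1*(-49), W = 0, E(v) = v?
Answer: 14245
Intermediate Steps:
F = 37 (F = -12 - 1*(-49) = -12 + 49 = 37)
g(U, s) = -25*U/3 (g(U, s) = (U*(5 + (3*5)*(-2)))/3 = (U*(5 + 15*(-2)))/3 = (U*(5 - 30))/3 = (U*(-25))/3 = (-25*U)/3 = -25*U/3)
B(T, A) = 6*A (B(T, A) = A*6 - 25/3*0 = 6*A + 0 = 6*A)
F*(B(19, -4) + 409) = 37*(6*(-4) + 409) = 37*(-24 + 409) = 37*385 = 14245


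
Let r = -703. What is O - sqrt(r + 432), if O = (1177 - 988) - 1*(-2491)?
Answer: 2680 - I*sqrt(271) ≈ 2680.0 - 16.462*I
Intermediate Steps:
O = 2680 (O = 189 + 2491 = 2680)
O - sqrt(r + 432) = 2680 - sqrt(-703 + 432) = 2680 - sqrt(-271) = 2680 - I*sqrt(271)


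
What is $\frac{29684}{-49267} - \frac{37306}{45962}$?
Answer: $- \frac{1601145355}{1132204927} \approx -1.4142$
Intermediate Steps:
$\frac{29684}{-49267} - \frac{37306}{45962} = 29684 \left(- \frac{1}{49267}\right) - \frac{18653}{22981} = - \frac{29684}{49267} - \frac{18653}{22981} = - \frac{1601145355}{1132204927}$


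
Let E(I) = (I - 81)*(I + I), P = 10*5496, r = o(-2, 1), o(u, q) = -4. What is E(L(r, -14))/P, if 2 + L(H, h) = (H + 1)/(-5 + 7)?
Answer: 1183/109920 ≈ 0.010762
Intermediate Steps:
r = -4
P = 54960
L(H, h) = -3/2 + H/2 (L(H, h) = -2 + (H + 1)/(-5 + 7) = -2 + (1 + H)/2 = -2 + (1 + H)*(½) = -2 + (½ + H/2) = -3/2 + H/2)
E(I) = 2*I*(-81 + I) (E(I) = (-81 + I)*(2*I) = 2*I*(-81 + I))
E(L(r, -14))/P = (2*(-3/2 + (½)*(-4))*(-81 + (-3/2 + (½)*(-4))))/54960 = (2*(-3/2 - 2)*(-81 + (-3/2 - 2)))*(1/54960) = (2*(-7/2)*(-81 - 7/2))*(1/54960) = (2*(-7/2)*(-169/2))*(1/54960) = (1183/2)*(1/54960) = 1183/109920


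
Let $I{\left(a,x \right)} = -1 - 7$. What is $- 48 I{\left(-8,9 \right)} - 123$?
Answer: $261$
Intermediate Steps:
$I{\left(a,x \right)} = -8$ ($I{\left(a,x \right)} = -1 - 7 = -8$)
$- 48 I{\left(-8,9 \right)} - 123 = \left(-48\right) \left(-8\right) - 123 = 384 - 123 = 261$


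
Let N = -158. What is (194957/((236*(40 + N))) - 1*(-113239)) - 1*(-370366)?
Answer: 13467237083/27848 ≈ 4.8360e+5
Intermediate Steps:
(194957/((236*(40 + N))) - 1*(-113239)) - 1*(-370366) = (194957/((236*(40 - 158))) - 1*(-113239)) - 1*(-370366) = (194957/((236*(-118))) + 113239) + 370366 = (194957/(-27848) + 113239) + 370366 = (194957*(-1/27848) + 113239) + 370366 = (-194957/27848 + 113239) + 370366 = 3153284715/27848 + 370366 = 13467237083/27848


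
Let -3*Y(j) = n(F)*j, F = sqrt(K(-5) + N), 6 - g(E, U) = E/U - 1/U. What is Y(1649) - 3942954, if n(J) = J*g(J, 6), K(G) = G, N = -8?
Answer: -70994609/18 - 61013*I*sqrt(13)/18 ≈ -3.9441e+6 - 12221.0*I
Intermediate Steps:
g(E, U) = 6 + 1/U - E/U (g(E, U) = 6 - (E/U - 1/U) = 6 - (-1/U + E/U) = 6 + (1/U - E/U) = 6 + 1/U - E/U)
F = I*sqrt(13) (F = sqrt(-5 - 8) = sqrt(-13) = I*sqrt(13) ≈ 3.6056*I)
n(J) = J*(37/6 - J/6) (n(J) = J*((1 - J + 6*6)/6) = J*((1 - J + 36)/6) = J*((37 - J)/6) = J*(37/6 - J/6))
Y(j) = -I*j*sqrt(13)*(37 - I*sqrt(13))/18 (Y(j) = -(I*sqrt(13))*(37 - I*sqrt(13))/6*j/3 = -I*sqrt(13)*(37 - I*sqrt(13))/6*j/3 = -I*j*sqrt(13)*(37 - I*sqrt(13))/18)
Y(1649) - 3942954 = (1/18)*1649*(-13 - 37*I*sqrt(13)) - 3942954 = (-21437/18 - 61013*I*sqrt(13)/18) - 3942954 = -70994609/18 - 61013*I*sqrt(13)/18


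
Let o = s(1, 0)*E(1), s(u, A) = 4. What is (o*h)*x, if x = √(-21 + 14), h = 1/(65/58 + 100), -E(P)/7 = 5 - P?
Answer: -6496*I*√7/5865 ≈ -2.9304*I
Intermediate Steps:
E(P) = -35 + 7*P (E(P) = -7*(5 - P) = -35 + 7*P)
h = 58/5865 (h = 1/(65*(1/58) + 100) = 1/(65/58 + 100) = 1/(5865/58) = 58/5865 ≈ 0.0098892)
o = -112 (o = 4*(-35 + 7*1) = 4*(-35 + 7) = 4*(-28) = -112)
x = I*√7 (x = √(-7) = I*√7 ≈ 2.6458*I)
(o*h)*x = (-112*58/5865)*(I*√7) = -6496*I*√7/5865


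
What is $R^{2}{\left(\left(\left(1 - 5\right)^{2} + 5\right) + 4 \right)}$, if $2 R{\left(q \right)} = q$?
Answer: $\frac{625}{4} \approx 156.25$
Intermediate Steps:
$R{\left(q \right)} = \frac{q}{2}$
$R^{2}{\left(\left(\left(1 - 5\right)^{2} + 5\right) + 4 \right)} = \left(\frac{\left(\left(1 - 5\right)^{2} + 5\right) + 4}{2}\right)^{2} = \left(\frac{\left(\left(-4\right)^{2} + 5\right) + 4}{2}\right)^{2} = \left(\frac{\left(16 + 5\right) + 4}{2}\right)^{2} = \left(\frac{21 + 4}{2}\right)^{2} = \left(\frac{1}{2} \cdot 25\right)^{2} = \left(\frac{25}{2}\right)^{2} = \frac{625}{4}$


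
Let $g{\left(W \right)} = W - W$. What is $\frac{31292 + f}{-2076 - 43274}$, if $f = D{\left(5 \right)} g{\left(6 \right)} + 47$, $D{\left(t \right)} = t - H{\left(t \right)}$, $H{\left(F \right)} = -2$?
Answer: $- \frac{31339}{45350} \approx -0.69105$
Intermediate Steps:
$g{\left(W \right)} = 0$
$D{\left(t \right)} = 2 + t$ ($D{\left(t \right)} = t - -2 = t + 2 = 2 + t$)
$f = 47$ ($f = \left(2 + 5\right) 0 + 47 = 7 \cdot 0 + 47 = 0 + 47 = 47$)
$\frac{31292 + f}{-2076 - 43274} = \frac{31292 + 47}{-2076 - 43274} = \frac{31339}{-45350} = 31339 \left(- \frac{1}{45350}\right) = - \frac{31339}{45350}$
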